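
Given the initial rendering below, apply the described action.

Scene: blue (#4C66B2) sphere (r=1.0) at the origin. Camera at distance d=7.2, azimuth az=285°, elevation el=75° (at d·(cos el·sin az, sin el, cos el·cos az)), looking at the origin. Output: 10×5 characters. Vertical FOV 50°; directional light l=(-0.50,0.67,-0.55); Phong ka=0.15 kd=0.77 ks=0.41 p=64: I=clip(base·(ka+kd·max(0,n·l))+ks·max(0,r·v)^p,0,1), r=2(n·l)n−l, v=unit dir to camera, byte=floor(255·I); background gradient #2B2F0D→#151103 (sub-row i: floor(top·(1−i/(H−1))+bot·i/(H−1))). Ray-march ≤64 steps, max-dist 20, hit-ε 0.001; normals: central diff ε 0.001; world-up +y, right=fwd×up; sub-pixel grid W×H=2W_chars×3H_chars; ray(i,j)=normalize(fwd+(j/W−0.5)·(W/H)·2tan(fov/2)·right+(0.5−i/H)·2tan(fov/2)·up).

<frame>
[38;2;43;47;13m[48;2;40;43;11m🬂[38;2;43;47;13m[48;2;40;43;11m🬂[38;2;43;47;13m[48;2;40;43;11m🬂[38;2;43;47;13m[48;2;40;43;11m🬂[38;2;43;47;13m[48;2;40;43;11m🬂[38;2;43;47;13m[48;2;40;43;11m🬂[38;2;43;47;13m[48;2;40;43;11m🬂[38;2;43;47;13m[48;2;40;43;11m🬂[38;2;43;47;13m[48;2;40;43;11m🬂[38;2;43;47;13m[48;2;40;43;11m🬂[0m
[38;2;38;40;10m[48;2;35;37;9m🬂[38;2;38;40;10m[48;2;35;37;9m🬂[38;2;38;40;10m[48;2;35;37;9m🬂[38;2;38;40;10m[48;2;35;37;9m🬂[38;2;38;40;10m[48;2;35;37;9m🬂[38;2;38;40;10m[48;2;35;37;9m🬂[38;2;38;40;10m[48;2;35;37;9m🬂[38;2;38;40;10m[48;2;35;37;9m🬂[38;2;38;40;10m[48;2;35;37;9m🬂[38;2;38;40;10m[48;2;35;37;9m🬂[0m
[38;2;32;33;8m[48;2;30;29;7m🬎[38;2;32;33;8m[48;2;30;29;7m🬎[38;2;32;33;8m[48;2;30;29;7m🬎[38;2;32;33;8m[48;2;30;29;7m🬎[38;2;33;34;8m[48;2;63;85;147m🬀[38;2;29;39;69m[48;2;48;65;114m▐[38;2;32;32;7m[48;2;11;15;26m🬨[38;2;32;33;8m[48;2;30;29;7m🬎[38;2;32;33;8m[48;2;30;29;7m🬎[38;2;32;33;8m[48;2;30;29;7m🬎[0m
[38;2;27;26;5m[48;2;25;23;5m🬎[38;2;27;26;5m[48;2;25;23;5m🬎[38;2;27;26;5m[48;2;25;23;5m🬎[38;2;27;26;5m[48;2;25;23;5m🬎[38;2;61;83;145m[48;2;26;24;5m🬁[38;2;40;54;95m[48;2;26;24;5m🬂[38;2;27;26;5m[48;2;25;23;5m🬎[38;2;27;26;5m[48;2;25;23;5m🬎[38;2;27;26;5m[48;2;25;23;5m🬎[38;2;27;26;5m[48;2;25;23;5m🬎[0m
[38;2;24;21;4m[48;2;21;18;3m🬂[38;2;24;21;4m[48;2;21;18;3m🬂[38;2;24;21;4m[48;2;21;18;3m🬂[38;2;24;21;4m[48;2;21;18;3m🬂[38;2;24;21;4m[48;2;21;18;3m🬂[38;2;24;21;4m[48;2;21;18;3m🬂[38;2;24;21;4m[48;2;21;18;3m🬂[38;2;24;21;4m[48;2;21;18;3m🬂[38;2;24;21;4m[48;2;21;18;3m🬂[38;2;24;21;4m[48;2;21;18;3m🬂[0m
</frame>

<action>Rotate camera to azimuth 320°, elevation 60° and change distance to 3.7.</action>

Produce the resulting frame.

<frame>
[38;2;43;47;13m[48;2;40;43;11m🬂[38;2;43;47;13m[48;2;40;43;11m🬂[38;2;43;47;13m[48;2;40;43;11m🬂[38;2;43;47;13m[48;2;40;43;11m🬂[38;2;43;47;13m[48;2;40;43;11m🬂[38;2;43;47;13m[48;2;40;43;11m🬂[38;2;43;47;13m[48;2;40;43;11m🬂[38;2;43;47;13m[48;2;40;43;11m🬂[38;2;43;47;13m[48;2;40;43;11m🬂[38;2;43;47;13m[48;2;40;43;11m🬂[0m
[38;2;38;40;10m[48;2;35;37;9m🬂[38;2;38;40;10m[48;2;35;37;9m🬂[38;2;38;40;10m[48;2;35;37;9m🬂[38;2;36;38;9m[48;2;68;91;160m🬝[38;2;38;40;10m[48;2;60;81;141m🬂[38;2;38;40;10m[48;2;46;61;107m🬁[38;2;37;39;10m[48;2;27;37;64m🬊[38;2;38;40;10m[48;2;35;37;9m🬂[38;2;38;40;10m[48;2;35;37;9m🬂[38;2;38;40;10m[48;2;35;37;9m🬂[0m
[38;2;32;33;8m[48;2;30;29;7m🬎[38;2;32;33;8m[48;2;30;29;7m🬎[38;2;32;33;8m[48;2;30;29;7m🬎[38;2;67;90;157m[48;2;60;81;142m🬆[38;2;132;153;214m[48;2;54;72;125m🬀[38;2;43;59;102m[48;2;35;48;84m▌[38;2;26;36;63m[48;2;15;21;37m▌[38;2;11;15;26m[48;2;31;31;7m▌[38;2;32;33;8m[48;2;30;29;7m🬎[38;2;32;33;8m[48;2;30;29;7m🬎[0m
[38;2;27;26;5m[48;2;25;23;5m🬎[38;2;27;26;5m[48;2;25;23;5m🬎[38;2;27;26;5m[48;2;25;23;5m🬎[38;2;50;67;118m[48;2;25;23;5m🬊[38;2;43;58;102m[48;2;30;41;72m🬆[38;2;30;40;70m[48;2;16;22;39m🬆[38;2;12;16;29m[48;2;25;23;5m🬝[38;2;11;15;26m[48;2;26;24;5m🬀[38;2;27;26;5m[48;2;25;23;5m🬎[38;2;27;26;5m[48;2;25;23;5m🬎[0m
[38;2;24;21;4m[48;2;21;18;3m🬂[38;2;24;21;4m[48;2;21;18;3m🬂[38;2;24;21;4m[48;2;21;18;3m🬂[38;2;24;21;4m[48;2;21;18;3m🬂[38;2;24;21;4m[48;2;21;18;3m🬂[38;2;11;15;26m[48;2;22;18;3m🬀[38;2;24;21;4m[48;2;21;18;3m🬂[38;2;24;21;4m[48;2;21;18;3m🬂[38;2;24;21;4m[48;2;21;18;3m🬂[38;2;24;21;4m[48;2;21;18;3m🬂[0m
</frame>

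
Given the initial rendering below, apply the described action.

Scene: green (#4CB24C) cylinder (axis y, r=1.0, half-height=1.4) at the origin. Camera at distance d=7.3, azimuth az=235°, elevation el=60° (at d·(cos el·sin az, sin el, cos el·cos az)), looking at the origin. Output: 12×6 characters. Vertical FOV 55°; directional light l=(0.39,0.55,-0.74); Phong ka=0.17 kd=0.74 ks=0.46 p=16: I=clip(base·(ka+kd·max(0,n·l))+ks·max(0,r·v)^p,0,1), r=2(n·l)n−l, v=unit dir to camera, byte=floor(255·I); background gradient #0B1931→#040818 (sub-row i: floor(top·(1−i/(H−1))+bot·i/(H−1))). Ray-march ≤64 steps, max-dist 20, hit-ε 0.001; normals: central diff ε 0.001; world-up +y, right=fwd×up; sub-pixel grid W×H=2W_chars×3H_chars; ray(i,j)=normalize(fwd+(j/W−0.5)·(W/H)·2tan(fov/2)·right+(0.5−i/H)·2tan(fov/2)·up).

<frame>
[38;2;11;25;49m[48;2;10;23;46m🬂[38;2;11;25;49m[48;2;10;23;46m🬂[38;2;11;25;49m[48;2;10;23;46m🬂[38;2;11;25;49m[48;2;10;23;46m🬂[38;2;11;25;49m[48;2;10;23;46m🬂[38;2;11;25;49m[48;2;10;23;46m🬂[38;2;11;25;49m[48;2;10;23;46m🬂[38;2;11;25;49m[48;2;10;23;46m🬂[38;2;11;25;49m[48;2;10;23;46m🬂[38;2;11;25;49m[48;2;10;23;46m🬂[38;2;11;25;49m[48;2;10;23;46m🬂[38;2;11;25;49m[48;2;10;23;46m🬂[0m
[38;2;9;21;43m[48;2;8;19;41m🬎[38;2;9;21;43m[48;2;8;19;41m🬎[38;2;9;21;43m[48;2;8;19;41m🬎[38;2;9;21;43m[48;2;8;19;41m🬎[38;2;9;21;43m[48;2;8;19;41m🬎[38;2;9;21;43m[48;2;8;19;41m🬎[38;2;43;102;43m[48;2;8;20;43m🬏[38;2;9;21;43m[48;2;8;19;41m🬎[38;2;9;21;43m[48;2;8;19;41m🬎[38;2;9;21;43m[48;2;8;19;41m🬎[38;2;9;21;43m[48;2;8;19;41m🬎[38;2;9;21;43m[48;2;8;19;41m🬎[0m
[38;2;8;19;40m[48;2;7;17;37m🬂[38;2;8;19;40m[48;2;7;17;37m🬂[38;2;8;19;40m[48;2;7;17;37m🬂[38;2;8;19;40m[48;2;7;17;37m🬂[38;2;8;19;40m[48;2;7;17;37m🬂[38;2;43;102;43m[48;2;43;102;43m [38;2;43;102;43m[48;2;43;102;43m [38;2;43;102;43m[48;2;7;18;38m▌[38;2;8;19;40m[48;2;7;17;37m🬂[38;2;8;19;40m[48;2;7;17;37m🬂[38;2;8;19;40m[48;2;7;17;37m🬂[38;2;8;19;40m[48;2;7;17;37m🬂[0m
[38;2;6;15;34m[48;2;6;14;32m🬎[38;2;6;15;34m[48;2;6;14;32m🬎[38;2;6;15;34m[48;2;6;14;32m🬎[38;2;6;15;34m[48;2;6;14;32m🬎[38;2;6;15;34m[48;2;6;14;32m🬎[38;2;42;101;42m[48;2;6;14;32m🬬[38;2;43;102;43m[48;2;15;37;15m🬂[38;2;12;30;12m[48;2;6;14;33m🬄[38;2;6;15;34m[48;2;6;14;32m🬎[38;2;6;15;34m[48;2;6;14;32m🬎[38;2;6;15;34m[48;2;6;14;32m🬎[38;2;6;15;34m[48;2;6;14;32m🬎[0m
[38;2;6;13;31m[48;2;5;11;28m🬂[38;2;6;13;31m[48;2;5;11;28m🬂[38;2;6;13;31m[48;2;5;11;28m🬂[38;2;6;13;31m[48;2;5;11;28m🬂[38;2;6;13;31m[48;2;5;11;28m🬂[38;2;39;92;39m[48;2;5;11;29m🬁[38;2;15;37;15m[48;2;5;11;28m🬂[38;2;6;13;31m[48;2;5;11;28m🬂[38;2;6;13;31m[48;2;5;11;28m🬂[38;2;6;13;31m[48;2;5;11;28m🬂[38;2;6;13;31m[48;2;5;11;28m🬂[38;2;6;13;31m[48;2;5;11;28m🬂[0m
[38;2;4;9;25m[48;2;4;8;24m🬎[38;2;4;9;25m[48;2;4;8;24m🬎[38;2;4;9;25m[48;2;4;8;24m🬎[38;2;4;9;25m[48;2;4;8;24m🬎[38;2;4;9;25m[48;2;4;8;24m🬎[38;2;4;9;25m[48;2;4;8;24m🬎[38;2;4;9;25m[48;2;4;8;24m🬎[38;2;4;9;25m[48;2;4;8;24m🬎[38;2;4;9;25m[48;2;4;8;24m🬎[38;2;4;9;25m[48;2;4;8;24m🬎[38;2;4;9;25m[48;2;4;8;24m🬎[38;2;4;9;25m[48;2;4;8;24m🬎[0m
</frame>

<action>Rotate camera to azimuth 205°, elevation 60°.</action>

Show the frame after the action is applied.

<frame>
[38;2;11;25;49m[48;2;10;23;46m🬂[38;2;11;25;49m[48;2;10;23;46m🬂[38;2;11;25;49m[48;2;10;23;46m🬂[38;2;11;25;49m[48;2;10;23;46m🬂[38;2;11;25;49m[48;2;10;23;46m🬂[38;2;11;25;49m[48;2;10;23;46m🬂[38;2;11;25;49m[48;2;10;23;46m🬂[38;2;11;25;49m[48;2;10;23;46m🬂[38;2;11;25;49m[48;2;10;23;46m🬂[38;2;11;25;49m[48;2;10;23;46m🬂[38;2;11;25;49m[48;2;10;23;46m🬂[38;2;11;25;49m[48;2;10;23;46m🬂[0m
[38;2;9;21;43m[48;2;8;19;41m🬎[38;2;9;21;43m[48;2;8;19;41m🬎[38;2;9;21;43m[48;2;8;19;41m🬎[38;2;9;21;43m[48;2;8;19;41m🬎[38;2;9;21;43m[48;2;8;19;41m🬎[38;2;9;21;43m[48;2;8;19;41m🬎[38;2;43;102;43m[48;2;8;20;43m🬏[38;2;9;21;43m[48;2;8;19;41m🬎[38;2;9;21;43m[48;2;8;19;41m🬎[38;2;9;21;43m[48;2;8;19;41m🬎[38;2;9;21;43m[48;2;8;19;41m🬎[38;2;9;21;43m[48;2;8;19;41m🬎[0m
[38;2;8;19;40m[48;2;7;17;37m🬂[38;2;8;19;40m[48;2;7;17;37m🬂[38;2;8;19;40m[48;2;7;17;37m🬂[38;2;8;19;40m[48;2;7;17;37m🬂[38;2;8;19;40m[48;2;7;17;37m🬂[38;2;43;102;43m[48;2;43;102;43m [38;2;43;102;43m[48;2;43;102;43m [38;2;43;102;43m[48;2;7;18;38m▌[38;2;8;19;40m[48;2;7;17;37m🬂[38;2;8;19;40m[48;2;7;17;37m🬂[38;2;8;19;40m[48;2;7;17;37m🬂[38;2;8;19;40m[48;2;7;17;37m🬂[0m
[38;2;6;15;34m[48;2;6;14;32m🬎[38;2;6;15;34m[48;2;6;14;32m🬎[38;2;6;15;34m[48;2;6;14;32m🬎[38;2;6;15;34m[48;2;6;14;32m🬎[38;2;6;15;34m[48;2;6;14;32m🬎[38;2;53;125;53m[48;2;6;14;32m🬬[38;2;42;99;42m[48;2;25;59;25m🬕[38;2;12;30;12m[48;2;6;14;33m🬄[38;2;6;15;34m[48;2;6;14;32m🬎[38;2;6;15;34m[48;2;6;14;32m🬎[38;2;6;15;34m[48;2;6;14;32m🬎[38;2;6;15;34m[48;2;6;14;32m🬎[0m
[38;2;6;13;31m[48;2;5;11;28m🬂[38;2;6;13;31m[48;2;5;11;28m🬂[38;2;6;13;31m[48;2;5;11;28m🬂[38;2;6;13;31m[48;2;5;11;28m🬂[38;2;6;13;31m[48;2;5;11;28m🬂[38;2;55;129;55m[48;2;5;11;29m🬁[38;2;41;96;41m[48;2;8;19;27m🬀[38;2;6;13;31m[48;2;5;11;28m🬂[38;2;6;13;31m[48;2;5;11;28m🬂[38;2;6;13;31m[48;2;5;11;28m🬂[38;2;6;13;31m[48;2;5;11;28m🬂[38;2;6;13;31m[48;2;5;11;28m🬂[0m
[38;2;4;9;25m[48;2;4;8;24m🬎[38;2;4;9;25m[48;2;4;8;24m🬎[38;2;4;9;25m[48;2;4;8;24m🬎[38;2;4;9;25m[48;2;4;8;24m🬎[38;2;4;9;25m[48;2;4;8;24m🬎[38;2;4;9;25m[48;2;4;8;24m🬎[38;2;4;9;25m[48;2;4;8;24m🬎[38;2;4;9;25m[48;2;4;8;24m🬎[38;2;4;9;25m[48;2;4;8;24m🬎[38;2;4;9;25m[48;2;4;8;24m🬎[38;2;4;9;25m[48;2;4;8;24m🬎[38;2;4;9;25m[48;2;4;8;24m🬎[0m
</frame>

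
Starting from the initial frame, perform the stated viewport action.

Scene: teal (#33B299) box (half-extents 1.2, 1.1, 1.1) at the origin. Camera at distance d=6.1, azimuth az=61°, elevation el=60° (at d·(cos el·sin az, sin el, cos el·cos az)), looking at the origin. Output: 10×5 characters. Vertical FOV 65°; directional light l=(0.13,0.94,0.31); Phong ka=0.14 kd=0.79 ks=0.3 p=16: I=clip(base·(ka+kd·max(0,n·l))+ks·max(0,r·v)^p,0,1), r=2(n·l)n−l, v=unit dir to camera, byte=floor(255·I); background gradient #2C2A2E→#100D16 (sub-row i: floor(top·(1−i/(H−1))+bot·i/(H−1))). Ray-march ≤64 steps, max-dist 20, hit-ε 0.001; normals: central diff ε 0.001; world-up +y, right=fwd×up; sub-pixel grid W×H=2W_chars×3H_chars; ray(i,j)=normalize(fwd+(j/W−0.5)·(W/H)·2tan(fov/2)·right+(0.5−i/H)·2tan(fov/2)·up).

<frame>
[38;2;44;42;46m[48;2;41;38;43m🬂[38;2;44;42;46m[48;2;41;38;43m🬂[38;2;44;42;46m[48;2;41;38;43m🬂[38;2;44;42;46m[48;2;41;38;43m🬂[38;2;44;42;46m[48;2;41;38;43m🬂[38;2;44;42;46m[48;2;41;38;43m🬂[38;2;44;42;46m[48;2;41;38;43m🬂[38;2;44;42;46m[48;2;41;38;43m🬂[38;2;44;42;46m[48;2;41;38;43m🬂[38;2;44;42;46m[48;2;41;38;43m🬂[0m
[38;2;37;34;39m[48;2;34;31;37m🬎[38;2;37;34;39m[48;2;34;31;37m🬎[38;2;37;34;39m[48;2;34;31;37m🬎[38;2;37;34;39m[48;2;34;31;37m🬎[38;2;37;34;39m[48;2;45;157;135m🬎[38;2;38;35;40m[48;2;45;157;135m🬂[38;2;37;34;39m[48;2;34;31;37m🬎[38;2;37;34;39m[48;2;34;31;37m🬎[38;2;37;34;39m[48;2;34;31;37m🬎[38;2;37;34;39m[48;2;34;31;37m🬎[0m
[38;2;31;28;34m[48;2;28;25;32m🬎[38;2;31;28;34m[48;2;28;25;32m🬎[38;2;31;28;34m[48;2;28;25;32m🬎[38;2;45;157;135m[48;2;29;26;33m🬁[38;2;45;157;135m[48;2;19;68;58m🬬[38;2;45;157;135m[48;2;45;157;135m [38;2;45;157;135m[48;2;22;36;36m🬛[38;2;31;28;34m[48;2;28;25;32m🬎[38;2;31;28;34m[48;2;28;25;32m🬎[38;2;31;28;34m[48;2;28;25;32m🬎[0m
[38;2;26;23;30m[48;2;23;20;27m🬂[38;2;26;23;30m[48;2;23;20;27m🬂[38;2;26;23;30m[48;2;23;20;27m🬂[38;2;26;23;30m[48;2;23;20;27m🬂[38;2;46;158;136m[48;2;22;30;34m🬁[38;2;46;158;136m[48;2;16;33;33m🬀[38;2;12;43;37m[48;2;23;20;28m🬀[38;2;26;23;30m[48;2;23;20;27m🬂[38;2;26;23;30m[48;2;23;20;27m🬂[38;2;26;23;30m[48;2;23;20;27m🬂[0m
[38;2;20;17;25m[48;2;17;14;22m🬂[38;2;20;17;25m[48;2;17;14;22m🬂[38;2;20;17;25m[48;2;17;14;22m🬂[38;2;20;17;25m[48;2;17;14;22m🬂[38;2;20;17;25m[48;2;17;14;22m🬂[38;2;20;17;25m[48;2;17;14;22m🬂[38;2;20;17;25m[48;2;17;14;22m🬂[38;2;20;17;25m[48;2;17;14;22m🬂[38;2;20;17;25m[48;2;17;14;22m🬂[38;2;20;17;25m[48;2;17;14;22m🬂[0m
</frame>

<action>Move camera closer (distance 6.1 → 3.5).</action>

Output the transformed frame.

<frame>
[38;2;44;42;46m[48;2;41;38;43m🬂[38;2;44;42;46m[48;2;41;38;43m🬂[38;2;44;42;46m[48;2;41;38;43m🬂[38;2;44;42;46m[48;2;41;38;43m🬂[38;2;43;40;45m[48;2;45;157;135m🬎[38;2;43;41;45m[48;2;45;157;135m🬆[38;2;45;157;135m[48;2;42;39;44m🬏[38;2;44;42;46m[48;2;41;38;43m🬂[38;2;44;42;46m[48;2;41;38;43m🬂[38;2;44;42;46m[48;2;41;38;43m🬂[0m
[38;2;37;34;39m[48;2;34;31;37m🬎[38;2;37;34;39m[48;2;34;31;37m🬎[38;2;45;157;135m[48;2;36;33;38m🬫[38;2;45;157;135m[48;2;45;157;135m [38;2;45;157;135m[48;2;45;157;135m [38;2;45;157;135m[48;2;45;157;135m [38;2;45;157;135m[48;2;45;157;135m [38;2;45;157;135m[48;2;37;34;39m🬱[38;2;37;34;39m[48;2;34;31;37m🬎[38;2;37;34;39m[48;2;34;31;37m🬎[0m
[38;2;31;28;34m[48;2;28;25;32m🬎[38;2;31;28;34m[48;2;28;25;32m🬎[38;2;45;157;135m[48;2;29;26;33m🬁[38;2;45;157;135m[48;2;45;157;135m [38;2;45;157;135m[48;2;45;157;135m [38;2;45;157;135m[48;2;45;157;135m [38;2;45;157;135m[48;2;45;157;135m [38;2;45;157;135m[48;2;45;157;135m [38;2;45;157;135m[48;2;30;27;33m🬛[38;2;31;28;34m[48;2;28;25;32m🬎[0m
[38;2;26;23;30m[48;2;23;20;27m🬂[38;2;26;23;30m[48;2;23;20;27m🬂[38;2;26;23;30m[48;2;23;20;27m🬂[38;2;23;20;27m[48;2;48;160;138m🬓[38;2;47;159;137m[48;2;53;165;143m🬎[38;2;47;159;137m[48;2;12;43;37m🬝[38;2;45;157;135m[48;2;12;43;37m🬆[38;2;45;157;135m[48;2;18;29;31m🬀[38;2;26;23;30m[48;2;23;20;27m🬂[38;2;26;23;30m[48;2;23;20;27m🬂[0m
[38;2;20;17;25m[48;2;17;14;22m🬂[38;2;20;17;25m[48;2;17;14;22m🬂[38;2;20;17;25m[48;2;17;14;22m🬂[38;2;20;17;25m[48;2;17;14;22m🬂[38;2;60;172;150m[48;2;14;28;29m🬂[38;2;12;43;37m[48;2;17;14;22m🬂[38;2;20;17;25m[48;2;17;14;22m🬂[38;2;20;17;25m[48;2;17;14;22m🬂[38;2;20;17;25m[48;2;17;14;22m🬂[38;2;20;17;25m[48;2;17;14;22m🬂[0m
</frame>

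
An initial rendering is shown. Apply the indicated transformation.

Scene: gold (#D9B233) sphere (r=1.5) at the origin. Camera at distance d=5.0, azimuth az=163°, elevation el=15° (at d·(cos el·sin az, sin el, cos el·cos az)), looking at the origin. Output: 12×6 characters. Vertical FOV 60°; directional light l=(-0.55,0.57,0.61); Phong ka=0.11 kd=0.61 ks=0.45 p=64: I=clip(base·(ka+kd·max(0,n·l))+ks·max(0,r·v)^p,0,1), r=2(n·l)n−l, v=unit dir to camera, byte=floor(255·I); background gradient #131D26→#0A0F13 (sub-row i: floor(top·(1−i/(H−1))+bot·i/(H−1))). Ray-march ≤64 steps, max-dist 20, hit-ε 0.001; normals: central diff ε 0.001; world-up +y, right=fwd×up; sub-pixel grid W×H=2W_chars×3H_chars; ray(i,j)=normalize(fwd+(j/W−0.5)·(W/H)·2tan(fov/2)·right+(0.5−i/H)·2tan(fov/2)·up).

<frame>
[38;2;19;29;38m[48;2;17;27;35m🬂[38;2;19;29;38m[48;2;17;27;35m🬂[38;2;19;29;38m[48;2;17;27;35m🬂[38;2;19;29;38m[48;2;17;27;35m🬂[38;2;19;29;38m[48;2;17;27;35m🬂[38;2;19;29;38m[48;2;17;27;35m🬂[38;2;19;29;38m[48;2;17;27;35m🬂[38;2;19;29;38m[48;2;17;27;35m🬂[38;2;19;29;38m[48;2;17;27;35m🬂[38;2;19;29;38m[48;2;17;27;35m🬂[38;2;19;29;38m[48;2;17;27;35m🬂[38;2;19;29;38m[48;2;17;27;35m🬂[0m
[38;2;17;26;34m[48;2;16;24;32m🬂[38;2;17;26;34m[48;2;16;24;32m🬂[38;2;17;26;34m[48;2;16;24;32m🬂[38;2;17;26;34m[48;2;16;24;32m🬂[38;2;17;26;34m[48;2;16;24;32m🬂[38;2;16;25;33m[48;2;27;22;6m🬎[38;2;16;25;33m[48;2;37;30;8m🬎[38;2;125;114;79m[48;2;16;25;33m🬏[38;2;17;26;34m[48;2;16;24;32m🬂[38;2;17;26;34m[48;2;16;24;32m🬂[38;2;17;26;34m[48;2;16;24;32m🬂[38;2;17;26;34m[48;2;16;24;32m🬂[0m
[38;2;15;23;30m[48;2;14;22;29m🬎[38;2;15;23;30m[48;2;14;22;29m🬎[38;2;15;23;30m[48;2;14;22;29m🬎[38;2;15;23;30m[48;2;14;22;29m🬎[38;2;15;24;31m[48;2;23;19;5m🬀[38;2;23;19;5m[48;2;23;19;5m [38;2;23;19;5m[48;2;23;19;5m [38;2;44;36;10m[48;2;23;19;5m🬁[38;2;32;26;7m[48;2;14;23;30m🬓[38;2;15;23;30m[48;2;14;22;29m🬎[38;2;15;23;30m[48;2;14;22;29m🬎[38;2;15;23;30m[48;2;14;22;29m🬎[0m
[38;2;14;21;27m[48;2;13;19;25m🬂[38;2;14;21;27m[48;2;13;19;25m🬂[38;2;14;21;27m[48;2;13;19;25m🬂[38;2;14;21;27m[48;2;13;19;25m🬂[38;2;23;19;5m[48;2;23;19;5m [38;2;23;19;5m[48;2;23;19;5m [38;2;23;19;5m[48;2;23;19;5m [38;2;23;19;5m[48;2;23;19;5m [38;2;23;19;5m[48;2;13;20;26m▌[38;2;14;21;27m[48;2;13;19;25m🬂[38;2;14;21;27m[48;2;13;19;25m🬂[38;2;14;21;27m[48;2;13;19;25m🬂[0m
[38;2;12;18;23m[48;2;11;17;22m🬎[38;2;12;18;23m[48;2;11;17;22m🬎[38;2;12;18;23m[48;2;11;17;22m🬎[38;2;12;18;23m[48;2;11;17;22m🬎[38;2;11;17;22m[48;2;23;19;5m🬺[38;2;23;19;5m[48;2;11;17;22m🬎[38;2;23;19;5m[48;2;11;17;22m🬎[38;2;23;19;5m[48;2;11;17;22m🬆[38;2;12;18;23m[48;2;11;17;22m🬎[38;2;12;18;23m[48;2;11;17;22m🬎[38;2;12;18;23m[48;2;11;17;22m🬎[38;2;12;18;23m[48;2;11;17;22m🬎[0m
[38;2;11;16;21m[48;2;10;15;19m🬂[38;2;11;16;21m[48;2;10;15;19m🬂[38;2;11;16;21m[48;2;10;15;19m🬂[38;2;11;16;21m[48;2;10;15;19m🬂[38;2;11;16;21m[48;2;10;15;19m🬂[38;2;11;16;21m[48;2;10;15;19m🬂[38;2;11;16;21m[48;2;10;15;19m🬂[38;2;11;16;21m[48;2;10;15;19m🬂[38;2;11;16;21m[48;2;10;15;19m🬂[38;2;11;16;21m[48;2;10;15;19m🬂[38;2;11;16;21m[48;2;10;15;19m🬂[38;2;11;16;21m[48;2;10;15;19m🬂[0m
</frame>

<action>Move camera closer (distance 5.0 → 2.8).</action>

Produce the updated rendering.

<frame>
[38;2;19;29;38m[48;2;17;27;35m🬂[38;2;19;29;38m[48;2;17;27;35m🬂[38;2;19;29;38m[48;2;17;27;35m🬂[38;2;18;28;37m[48;2;23;19;5m🬆[38;2;35;28;8m[48;2;23;19;5m🬀[38;2;23;19;5m[48;2;24;20;5m🬺[38;2;31;25;7m[48;2;23;19;5m🬁[38;2;115;106;80m[48;2;27;22;7m🬁[38;2;92;82;51m[48;2;25;24;14m🬈[38;2;18;28;36m[48;2;40;33;12m🬬[38;2;19;29;38m[48;2;17;27;35m🬂[38;2;19;29;38m[48;2;17;27;35m🬂[0m
[38;2;17;26;34m[48;2;16;24;32m🬂[38;2;16;25;33m[48;2;23;19;5m🬝[38;2;17;26;34m[48;2;23;19;5m🬀[38;2;23;19;5m[48;2;23;19;5m [38;2;23;19;5m[48;2;23;19;5m [38;2;23;19;5m[48;2;23;19;5m [38;2;23;19;5m[48;2;23;19;5m [38;2;23;19;5m[48;2;23;19;5m [38;2;23;19;5m[48;2;23;19;5m [38;2;23;19;5m[48;2;32;26;7m🬺[38;2;16;25;33m[48;2;32;26;7m🬊[38;2;17;26;34m[48;2;16;24;32m🬂[0m
[38;2;15;23;30m[48;2;14;22;29m🬎[38;2;14;23;30m[48;2;23;19;5m▌[38;2;23;19;5m[48;2;23;19;5m [38;2;23;19;5m[48;2;23;19;5m [38;2;23;19;5m[48;2;23;19;5m [38;2;23;19;5m[48;2;23;19;5m [38;2;23;19;5m[48;2;23;19;5m [38;2;23;19;5m[48;2;23;19;5m [38;2;23;19;5m[48;2;23;19;5m [38;2;23;19;5m[48;2;23;19;5m [38;2;23;19;5m[48;2;23;19;5m [38;2;15;23;30m[48;2;14;22;29m🬎[0m
[38;2;14;21;27m[48;2;13;19;25m🬂[38;2;13;20;26m[48;2;23;19;5m▌[38;2;23;19;5m[48;2;23;19;5m [38;2;23;19;5m[48;2;23;19;5m [38;2;23;19;5m[48;2;23;19;5m [38;2;23;19;5m[48;2;23;19;5m [38;2;23;19;5m[48;2;23;19;5m [38;2;23;19;5m[48;2;23;19;5m [38;2;23;19;5m[48;2;23;19;5m [38;2;23;19;5m[48;2;23;19;5m [38;2;23;19;5m[48;2;23;19;5m [38;2;14;21;27m[48;2;13;19;25m🬂[0m
[38;2;12;18;23m[48;2;11;17;22m🬎[38;2;11;17;22m[48;2;23;19;5m🬲[38;2;23;19;5m[48;2;23;19;5m [38;2;23;19;5m[48;2;23;19;5m [38;2;23;19;5m[48;2;23;19;5m [38;2;23;19;5m[48;2;23;19;5m [38;2;23;19;5m[48;2;23;19;5m [38;2;23;19;5m[48;2;23;19;5m [38;2;23;19;5m[48;2;23;19;5m [38;2;23;19;5m[48;2;23;19;5m [38;2;23;19;5m[48;2;11;17;22m🬝[38;2;12;18;23m[48;2;11;17;22m🬎[0m
[38;2;11;16;21m[48;2;10;15;19m🬂[38;2;11;16;21m[48;2;10;15;19m🬂[38;2;23;19;5m[48;2;10;15;19m🬁[38;2;23;19;5m[48;2;10;15;19m🬬[38;2;23;19;5m[48;2;23;19;5m [38;2;23;19;5m[48;2;23;19;5m [38;2;23;19;5m[48;2;23;19;5m [38;2;23;19;5m[48;2;23;19;5m [38;2;23;19;5m[48;2;23;19;5m [38;2;23;19;5m[48;2;10;15;19m🬆[38;2;11;16;21m[48;2;10;15;19m🬂[38;2;11;16;21m[48;2;10;15;19m🬂[0m
</frame>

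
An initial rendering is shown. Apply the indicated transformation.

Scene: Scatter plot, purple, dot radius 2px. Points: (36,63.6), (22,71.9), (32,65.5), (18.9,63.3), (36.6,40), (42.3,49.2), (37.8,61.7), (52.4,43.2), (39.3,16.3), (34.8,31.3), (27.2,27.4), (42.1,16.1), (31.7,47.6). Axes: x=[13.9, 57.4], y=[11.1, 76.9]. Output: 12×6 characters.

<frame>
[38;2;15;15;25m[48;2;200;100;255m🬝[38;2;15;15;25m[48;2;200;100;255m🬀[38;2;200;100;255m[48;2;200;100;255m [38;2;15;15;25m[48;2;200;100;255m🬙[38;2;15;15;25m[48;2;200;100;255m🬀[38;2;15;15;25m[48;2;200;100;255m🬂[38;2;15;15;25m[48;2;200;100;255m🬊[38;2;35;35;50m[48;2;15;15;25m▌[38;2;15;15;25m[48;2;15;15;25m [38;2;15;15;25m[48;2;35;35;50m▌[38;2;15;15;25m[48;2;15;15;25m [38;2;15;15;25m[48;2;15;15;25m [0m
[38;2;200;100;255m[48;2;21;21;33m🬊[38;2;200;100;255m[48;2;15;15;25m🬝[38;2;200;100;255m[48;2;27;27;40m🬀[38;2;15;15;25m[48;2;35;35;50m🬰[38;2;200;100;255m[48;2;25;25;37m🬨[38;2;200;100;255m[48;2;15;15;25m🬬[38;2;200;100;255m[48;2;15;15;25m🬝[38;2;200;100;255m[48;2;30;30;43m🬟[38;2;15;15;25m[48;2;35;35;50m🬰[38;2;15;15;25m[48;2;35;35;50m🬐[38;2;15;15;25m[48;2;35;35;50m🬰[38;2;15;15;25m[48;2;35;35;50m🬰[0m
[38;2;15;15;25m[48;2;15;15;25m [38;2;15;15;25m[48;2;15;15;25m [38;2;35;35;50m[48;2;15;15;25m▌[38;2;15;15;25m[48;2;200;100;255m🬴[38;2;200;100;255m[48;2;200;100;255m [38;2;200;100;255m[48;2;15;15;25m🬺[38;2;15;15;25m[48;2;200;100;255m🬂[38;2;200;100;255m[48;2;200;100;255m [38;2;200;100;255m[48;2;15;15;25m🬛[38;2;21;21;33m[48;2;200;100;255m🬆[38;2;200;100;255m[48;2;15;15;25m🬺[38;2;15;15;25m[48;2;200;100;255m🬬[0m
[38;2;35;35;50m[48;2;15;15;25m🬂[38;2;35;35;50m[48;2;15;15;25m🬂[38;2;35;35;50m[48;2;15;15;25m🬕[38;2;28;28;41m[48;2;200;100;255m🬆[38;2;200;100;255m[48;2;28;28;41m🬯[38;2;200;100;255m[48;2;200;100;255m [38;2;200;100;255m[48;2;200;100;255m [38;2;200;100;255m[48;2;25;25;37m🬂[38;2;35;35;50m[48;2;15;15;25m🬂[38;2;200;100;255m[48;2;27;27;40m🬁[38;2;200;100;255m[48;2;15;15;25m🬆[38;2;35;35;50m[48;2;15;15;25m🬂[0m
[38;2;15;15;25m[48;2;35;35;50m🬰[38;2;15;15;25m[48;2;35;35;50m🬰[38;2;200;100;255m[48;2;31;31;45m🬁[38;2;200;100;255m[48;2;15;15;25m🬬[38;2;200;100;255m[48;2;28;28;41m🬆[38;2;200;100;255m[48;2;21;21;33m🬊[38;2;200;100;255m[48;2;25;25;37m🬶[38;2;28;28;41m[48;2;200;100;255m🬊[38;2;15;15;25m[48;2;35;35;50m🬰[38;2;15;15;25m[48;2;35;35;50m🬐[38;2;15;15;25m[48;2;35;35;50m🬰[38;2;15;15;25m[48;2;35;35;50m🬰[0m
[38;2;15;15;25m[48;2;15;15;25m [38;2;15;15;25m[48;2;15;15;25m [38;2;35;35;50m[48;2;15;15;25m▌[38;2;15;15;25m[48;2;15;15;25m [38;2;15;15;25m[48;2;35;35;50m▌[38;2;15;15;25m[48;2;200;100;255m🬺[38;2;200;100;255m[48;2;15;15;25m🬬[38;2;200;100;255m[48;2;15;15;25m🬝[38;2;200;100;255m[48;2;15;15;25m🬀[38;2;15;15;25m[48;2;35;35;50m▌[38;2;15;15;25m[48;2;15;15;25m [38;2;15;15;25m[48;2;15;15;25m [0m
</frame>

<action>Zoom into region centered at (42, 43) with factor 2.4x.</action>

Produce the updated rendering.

<frame>
[38;2;15;15;25m[48;2;15;15;25m [38;2;15;15;25m[48;2;15;15;25m [38;2;35;35;50m[48;2;15;15;25m▌[38;2;15;15;25m[48;2;15;15;25m [38;2;15;15;25m[48;2;35;35;50m▌[38;2;15;15;25m[48;2;200;100;255m🬝[38;2;15;15;25m[48;2;15;15;25m [38;2;35;35;50m[48;2;15;15;25m▌[38;2;15;15;25m[48;2;15;15;25m [38;2;15;15;25m[48;2;35;35;50m▌[38;2;15;15;25m[48;2;15;15;25m [38;2;15;15;25m[48;2;15;15;25m [0m
[38;2;15;15;25m[48;2;35;35;50m🬰[38;2;15;15;25m[48;2;35;35;50m🬰[38;2;35;35;50m[48;2;15;15;25m🬛[38;2;15;15;25m[48;2;35;35;50m🬰[38;2;27;27;40m[48;2;200;100;255m🬴[38;2;200;100;255m[48;2;200;100;255m [38;2;200;100;255m[48;2;15;15;25m🬛[38;2;35;35;50m[48;2;15;15;25m🬛[38;2;15;15;25m[48;2;35;35;50m🬰[38;2;15;15;25m[48;2;35;35;50m🬐[38;2;15;15;25m[48;2;35;35;50m🬰[38;2;15;15;25m[48;2;35;35;50m🬰[0m
[38;2;15;15;25m[48;2;15;15;25m [38;2;15;15;25m[48;2;15;15;25m [38;2;23;23;35m[48;2;200;100;255m🬬[38;2;15;15;25m[48;2;15;15;25m [38;2;15;15;25m[48;2;35;35;50m▌[38;2;15;15;25m[48;2;200;100;255m🬺[38;2;15;15;25m[48;2;15;15;25m [38;2;35;35;50m[48;2;15;15;25m▌[38;2;15;15;25m[48;2;15;15;25m [38;2;15;15;25m[48;2;35;35;50m▌[38;2;15;15;25m[48;2;15;15;25m [38;2;15;15;25m[48;2;15;15;25m [0m
[38;2;35;35;50m[48;2;15;15;25m🬂[38;2;200;100;255m[48;2;25;25;37m🬫[38;2;200;100;255m[48;2;200;100;255m [38;2;200;100;255m[48;2;23;23;35m🬃[38;2;35;35;50m[48;2;15;15;25m🬨[38;2;35;35;50m[48;2;15;15;25m🬂[38;2;35;35;50m[48;2;15;15;25m🬂[38;2;35;35;50m[48;2;15;15;25m🬕[38;2;35;35;50m[48;2;15;15;25m🬂[38;2;35;35;50m[48;2;15;15;25m🬨[38;2;35;35;50m[48;2;15;15;25m🬂[38;2;35;35;50m[48;2;15;15;25m🬂[0m
[38;2;23;23;35m[48;2;200;100;255m🬝[38;2;21;21;33m[48;2;200;100;255m🬊[38;2;200;100;255m[48;2;27;27;40m🬀[38;2;15;15;25m[48;2;35;35;50m🬰[38;2;15;15;25m[48;2;35;35;50m🬐[38;2;15;15;25m[48;2;35;35;50m🬰[38;2;15;15;25m[48;2;35;35;50m🬰[38;2;35;35;50m[48;2;15;15;25m🬛[38;2;15;15;25m[48;2;35;35;50m🬰[38;2;15;15;25m[48;2;35;35;50m🬐[38;2;15;15;25m[48;2;35;35;50m🬰[38;2;15;15;25m[48;2;35;35;50m🬰[0m
[38;2;200;100;255m[48;2;15;15;25m🬊[38;2;200;100;255m[48;2;15;15;25m🬝[38;2;200;100;255m[48;2;23;23;35m🬀[38;2;15;15;25m[48;2;15;15;25m [38;2;15;15;25m[48;2;35;35;50m▌[38;2;15;15;25m[48;2;15;15;25m [38;2;15;15;25m[48;2;15;15;25m [38;2;35;35;50m[48;2;15;15;25m▌[38;2;15;15;25m[48;2;15;15;25m [38;2;15;15;25m[48;2;35;35;50m▌[38;2;15;15;25m[48;2;15;15;25m [38;2;15;15;25m[48;2;15;15;25m [0m
</frame>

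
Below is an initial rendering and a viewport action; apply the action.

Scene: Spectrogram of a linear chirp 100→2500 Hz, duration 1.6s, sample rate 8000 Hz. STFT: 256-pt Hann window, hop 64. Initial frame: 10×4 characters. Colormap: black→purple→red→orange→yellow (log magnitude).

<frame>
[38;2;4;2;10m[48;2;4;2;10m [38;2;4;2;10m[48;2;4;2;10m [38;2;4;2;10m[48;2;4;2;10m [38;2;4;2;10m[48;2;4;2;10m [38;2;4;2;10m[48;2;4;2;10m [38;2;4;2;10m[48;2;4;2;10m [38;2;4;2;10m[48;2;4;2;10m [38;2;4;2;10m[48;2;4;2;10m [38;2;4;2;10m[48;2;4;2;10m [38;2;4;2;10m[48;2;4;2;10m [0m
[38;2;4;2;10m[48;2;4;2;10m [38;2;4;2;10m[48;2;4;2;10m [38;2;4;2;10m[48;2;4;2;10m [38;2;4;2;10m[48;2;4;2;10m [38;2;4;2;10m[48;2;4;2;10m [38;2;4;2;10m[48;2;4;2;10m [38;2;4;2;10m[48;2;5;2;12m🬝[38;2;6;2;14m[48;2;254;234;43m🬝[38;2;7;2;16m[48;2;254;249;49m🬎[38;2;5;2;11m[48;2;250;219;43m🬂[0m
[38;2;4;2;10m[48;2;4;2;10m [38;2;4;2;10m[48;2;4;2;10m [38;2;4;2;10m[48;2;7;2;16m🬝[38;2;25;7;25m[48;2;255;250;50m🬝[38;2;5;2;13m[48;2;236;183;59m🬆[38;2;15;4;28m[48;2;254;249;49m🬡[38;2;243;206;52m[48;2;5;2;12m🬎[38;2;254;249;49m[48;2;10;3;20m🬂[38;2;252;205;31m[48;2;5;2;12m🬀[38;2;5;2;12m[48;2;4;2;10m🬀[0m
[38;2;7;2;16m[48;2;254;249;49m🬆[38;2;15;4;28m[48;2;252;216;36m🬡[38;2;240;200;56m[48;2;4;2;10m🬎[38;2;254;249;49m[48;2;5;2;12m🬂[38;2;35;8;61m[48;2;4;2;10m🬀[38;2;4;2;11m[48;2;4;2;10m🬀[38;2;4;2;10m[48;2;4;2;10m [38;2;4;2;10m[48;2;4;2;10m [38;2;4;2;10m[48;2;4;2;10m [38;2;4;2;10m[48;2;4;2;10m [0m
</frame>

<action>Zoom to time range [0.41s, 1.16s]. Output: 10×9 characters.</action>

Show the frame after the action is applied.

<frame>
[38;2;4;2;10m[48;2;4;2;10m [38;2;4;2;10m[48;2;4;2;10m [38;2;4;2;10m[48;2;4;2;10m [38;2;4;2;10m[48;2;4;2;10m [38;2;4;2;10m[48;2;4;2;10m [38;2;4;2;10m[48;2;4;2;10m [38;2;4;2;10m[48;2;4;2;10m [38;2;4;2;10m[48;2;4;2;10m [38;2;4;2;10m[48;2;4;2;10m [38;2;4;2;10m[48;2;4;2;10m [0m
[38;2;4;2;10m[48;2;4;2;10m [38;2;4;2;10m[48;2;4;2;10m [38;2;4;2;10m[48;2;4;2;10m [38;2;4;2;10m[48;2;4;2;10m [38;2;4;2;10m[48;2;4;2;10m [38;2;4;2;10m[48;2;4;2;10m [38;2;4;2;10m[48;2;4;2;10m [38;2;4;2;10m[48;2;4;2;10m [38;2;4;2;10m[48;2;4;2;10m [38;2;4;2;10m[48;2;4;2;10m [0m
[38;2;4;2;10m[48;2;4;2;10m [38;2;4;2;10m[48;2;4;2;10m [38;2;4;2;10m[48;2;4;2;10m [38;2;4;2;10m[48;2;4;2;10m [38;2;4;2;10m[48;2;4;2;10m [38;2;4;2;10m[48;2;4;2;10m [38;2;4;2;10m[48;2;4;2;10m [38;2;4;2;10m[48;2;4;2;10m [38;2;4;2;10m[48;2;4;2;10m [38;2;4;2;10m[48;2;4;2;10m [0m
[38;2;4;2;10m[48;2;4;2;10m [38;2;4;2;10m[48;2;4;2;10m [38;2;4;2;10m[48;2;4;2;10m [38;2;4;2;10m[48;2;4;2;10m [38;2;4;2;10m[48;2;4;2;10m [38;2;4;2;10m[48;2;4;2;10m [38;2;4;2;10m[48;2;4;2;10m [38;2;4;2;10m[48;2;4;2;10m [38;2;4;2;10m[48;2;4;2;10m [38;2;4;2;10m[48;2;4;2;10m [0m
[38;2;4;2;10m[48;2;4;2;10m [38;2;4;2;10m[48;2;4;2;10m [38;2;4;2;10m[48;2;4;2;10m [38;2;4;2;10m[48;2;4;2;10m [38;2;4;2;10m[48;2;4;2;10m [38;2;4;2;10m[48;2;4;2;10m [38;2;4;2;10m[48;2;4;2;11m🬝[38;2;4;2;10m[48;2;7;2;16m🬝[38;2;5;2;12m[48;2;31;7;55m🬝[38;2;7;2;16m[48;2;242;180;43m🬎[0m
[38;2;4;2;10m[48;2;4;2;10m [38;2;4;2;10m[48;2;4;2;10m [38;2;4;2;10m[48;2;4;2;11m🬝[38;2;4;2;10m[48;2;7;2;15m🬝[38;2;6;2;14m[48;2;39;9;68m🬝[38;2;7;2;16m[48;2;250;196;32m🬎[38;2;16;4;31m[48;2;253;232;42m🬆[38;2;85;21;66m[48;2;254;245;47m🬡[38;2;253;233;42m[48;2;12;3;24m🬎[38;2;254;248;49m[48;2;32;8;34m🬂[0m
[38;2;6;2;14m[48;2;50;11;88m🬝[38;2;7;2;16m[48;2;253;233;42m🬎[38;2;43;11;41m[48;2;253;238;44m🬆[38;2;55;13;78m[48;2;252;217;38m🬟[38;2;254;248;49m[48;2;58;15;42m🬆[38;2;254;249;49m[48;2;12;3;23m🬂[38;2;154;39;83m[48;2;9;2;18m🬀[38;2;10;3;20m[48;2;4;2;10m🬀[38;2;4;2;11m[48;2;4;2;10m🬂[38;2;4;2;10m[48;2;4;2;10m [0m
[38;2;253;241;46m[48;2;47;12;38m🬆[38;2;253;237;44m[48;2;9;3;20m🬂[38;2;129;32;84m[48;2;6;2;14m🬀[38;2;9;3;19m[48;2;4;2;10m🬀[38;2;5;2;11m[48;2;4;2;10m🬀[38;2;4;2;10m[48;2;4;2;10m [38;2;4;2;10m[48;2;4;2;10m [38;2;4;2;10m[48;2;4;2;10m [38;2;4;2;10m[48;2;4;2;10m [38;2;4;2;10m[48;2;4;2;10m [0m
[38;2;4;2;11m[48;2;4;2;10m🬂[38;2;4;2;10m[48;2;4;2;10m [38;2;4;2;10m[48;2;4;2;10m [38;2;4;2;10m[48;2;4;2;10m [38;2;4;2;10m[48;2;4;2;10m [38;2;4;2;10m[48;2;4;2;10m [38;2;4;2;10m[48;2;4;2;10m [38;2;4;2;10m[48;2;4;2;10m [38;2;4;2;10m[48;2;4;2;10m [38;2;4;2;10m[48;2;4;2;10m [0m
</frame>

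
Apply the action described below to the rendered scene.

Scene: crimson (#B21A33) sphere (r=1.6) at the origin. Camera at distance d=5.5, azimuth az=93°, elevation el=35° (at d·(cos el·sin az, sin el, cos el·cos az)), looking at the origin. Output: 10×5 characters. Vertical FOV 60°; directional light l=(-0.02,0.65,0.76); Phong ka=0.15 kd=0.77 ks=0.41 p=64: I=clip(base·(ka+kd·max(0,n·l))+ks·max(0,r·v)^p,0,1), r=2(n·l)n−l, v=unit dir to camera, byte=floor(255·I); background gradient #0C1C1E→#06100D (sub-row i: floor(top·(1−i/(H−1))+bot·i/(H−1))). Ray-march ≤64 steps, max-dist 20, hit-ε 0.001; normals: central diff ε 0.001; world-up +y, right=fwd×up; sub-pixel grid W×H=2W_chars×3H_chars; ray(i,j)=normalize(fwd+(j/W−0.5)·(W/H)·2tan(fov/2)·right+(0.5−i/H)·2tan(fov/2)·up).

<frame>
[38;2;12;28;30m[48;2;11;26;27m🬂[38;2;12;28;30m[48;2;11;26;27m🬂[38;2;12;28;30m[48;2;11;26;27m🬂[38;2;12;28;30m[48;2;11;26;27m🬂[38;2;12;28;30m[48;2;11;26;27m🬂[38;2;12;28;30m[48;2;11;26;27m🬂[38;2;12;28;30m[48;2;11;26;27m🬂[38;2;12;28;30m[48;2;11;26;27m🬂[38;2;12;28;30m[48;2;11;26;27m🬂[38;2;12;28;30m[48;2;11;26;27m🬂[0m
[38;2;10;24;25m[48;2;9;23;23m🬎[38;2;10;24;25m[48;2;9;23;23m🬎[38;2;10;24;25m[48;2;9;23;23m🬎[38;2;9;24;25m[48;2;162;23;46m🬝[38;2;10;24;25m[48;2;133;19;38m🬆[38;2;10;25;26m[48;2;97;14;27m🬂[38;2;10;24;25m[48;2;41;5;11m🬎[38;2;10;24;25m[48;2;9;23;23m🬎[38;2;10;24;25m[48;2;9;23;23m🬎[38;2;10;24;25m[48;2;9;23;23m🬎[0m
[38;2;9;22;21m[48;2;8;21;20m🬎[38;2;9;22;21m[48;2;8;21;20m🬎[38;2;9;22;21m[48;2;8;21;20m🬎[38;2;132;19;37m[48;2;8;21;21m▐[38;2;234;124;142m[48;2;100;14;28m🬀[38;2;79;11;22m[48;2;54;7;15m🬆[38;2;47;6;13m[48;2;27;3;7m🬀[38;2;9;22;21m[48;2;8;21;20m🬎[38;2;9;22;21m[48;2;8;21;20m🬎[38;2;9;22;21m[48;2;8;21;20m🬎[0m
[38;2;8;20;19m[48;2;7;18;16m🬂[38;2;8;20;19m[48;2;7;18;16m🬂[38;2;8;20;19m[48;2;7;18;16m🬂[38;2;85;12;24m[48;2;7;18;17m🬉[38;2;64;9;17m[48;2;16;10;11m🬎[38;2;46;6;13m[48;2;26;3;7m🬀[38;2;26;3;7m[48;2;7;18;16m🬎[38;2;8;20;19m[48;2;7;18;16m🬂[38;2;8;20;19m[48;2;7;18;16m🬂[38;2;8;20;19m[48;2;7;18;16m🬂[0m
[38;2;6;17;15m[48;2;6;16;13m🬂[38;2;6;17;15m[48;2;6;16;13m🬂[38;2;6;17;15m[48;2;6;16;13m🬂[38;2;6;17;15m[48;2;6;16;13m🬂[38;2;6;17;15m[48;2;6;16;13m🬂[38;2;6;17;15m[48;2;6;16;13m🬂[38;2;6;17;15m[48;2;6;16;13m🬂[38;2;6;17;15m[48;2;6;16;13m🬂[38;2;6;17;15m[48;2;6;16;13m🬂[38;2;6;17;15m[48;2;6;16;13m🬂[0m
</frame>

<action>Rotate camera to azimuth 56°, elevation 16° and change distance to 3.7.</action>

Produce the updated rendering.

<frame>
[38;2;12;28;30m[48;2;11;26;27m🬂[38;2;12;28;30m[48;2;11;26;27m🬂[38;2;12;28;30m[48;2;11;26;27m🬂[38;2;12;28;30m[48;2;11;26;27m🬂[38;2;11;27;29m[48;2;145;20;41m🬎[38;2;11;27;29m[48;2;125;18;35m🬎[38;2;11;27;28m[48;2;106;15;30m🬬[38;2;12;28;30m[48;2;11;26;27m🬂[38;2;12;28;30m[48;2;11;26;27m🬂[38;2;12;28;30m[48;2;11;26;27m🬂[0m
[38;2;10;24;25m[48;2;9;23;23m🬎[38;2;10;24;25m[48;2;9;23;23m🬎[38;2;160;23;45m[48;2;9;24;25m🬦[38;2;155;22;44m[48;2;173;49;69m🬝[38;2;173;56;75m[48;2;138;20;39m🬏[38;2;124;17;35m[48;2;115;16;32m▌[38;2;103;14;29m[48;2;90;12;25m▌[38;2;10;25;26m[48;2;63;8;17m🬁[38;2;10;24;25m[48;2;9;23;23m🬎[38;2;10;24;25m[48;2;9;23;23m🬎[0m
[38;2;9;22;21m[48;2;8;21;20m🬎[38;2;9;22;21m[48;2;8;21;20m🬎[38;2;151;21;43m[48;2;140;20;39m🬆[38;2;178;60;79m[48;2;134;19;38m🬁[38;2;145;33;52m[48;2;118;17;33m🬀[38;2;109;15;31m[48;2;97;13;27m🬆[38;2;88;12;25m[48;2;75;10;21m🬆[38;2;61;9;17m[48;2;42;6;12m▌[38;2;26;3;7m[48;2;8;21;21m▌[38;2;9;22;21m[48;2;8;21;20m🬎[0m
[38;2;8;20;19m[48;2;7;18;16m🬂[38;2;8;20;19m[48;2;7;18;16m🬂[38;2;116;16;33m[48;2;7;18;16m🬨[38;2;116;16;33m[48;2;100;14;28m🬆[38;2;103;14;29m[48;2;87;12;24m🬆[38;2;86;12;24m[48;2;70;9;19m🬆[38;2;65;9;18m[48;2;45;6;12m🬆[38;2;45;6;13m[48;2;27;3;7m🬀[38;2;26;3;7m[48;2;7;18;17m🬀[38;2;8;20;19m[48;2;7;18;16m🬂[0m
[38;2;6;17;15m[48;2;6;16;13m🬂[38;2;6;17;15m[48;2;6;16;13m🬂[38;2;6;17;15m[48;2;6;16;13m🬂[38;2;80;11;22m[48;2;6;16;13m🬂[38;2;61;8;17m[48;2;6;16;13m🬎[38;2;48;6;13m[48;2;12;11;11m🬆[38;2;29;3;8m[48;2;6;16;13m🬆[38;2;26;3;7m[48;2;6;16;13m🬀[38;2;6;17;15m[48;2;6;16;13m🬂[38;2;6;17;15m[48;2;6;16;13m🬂[0m
</frame>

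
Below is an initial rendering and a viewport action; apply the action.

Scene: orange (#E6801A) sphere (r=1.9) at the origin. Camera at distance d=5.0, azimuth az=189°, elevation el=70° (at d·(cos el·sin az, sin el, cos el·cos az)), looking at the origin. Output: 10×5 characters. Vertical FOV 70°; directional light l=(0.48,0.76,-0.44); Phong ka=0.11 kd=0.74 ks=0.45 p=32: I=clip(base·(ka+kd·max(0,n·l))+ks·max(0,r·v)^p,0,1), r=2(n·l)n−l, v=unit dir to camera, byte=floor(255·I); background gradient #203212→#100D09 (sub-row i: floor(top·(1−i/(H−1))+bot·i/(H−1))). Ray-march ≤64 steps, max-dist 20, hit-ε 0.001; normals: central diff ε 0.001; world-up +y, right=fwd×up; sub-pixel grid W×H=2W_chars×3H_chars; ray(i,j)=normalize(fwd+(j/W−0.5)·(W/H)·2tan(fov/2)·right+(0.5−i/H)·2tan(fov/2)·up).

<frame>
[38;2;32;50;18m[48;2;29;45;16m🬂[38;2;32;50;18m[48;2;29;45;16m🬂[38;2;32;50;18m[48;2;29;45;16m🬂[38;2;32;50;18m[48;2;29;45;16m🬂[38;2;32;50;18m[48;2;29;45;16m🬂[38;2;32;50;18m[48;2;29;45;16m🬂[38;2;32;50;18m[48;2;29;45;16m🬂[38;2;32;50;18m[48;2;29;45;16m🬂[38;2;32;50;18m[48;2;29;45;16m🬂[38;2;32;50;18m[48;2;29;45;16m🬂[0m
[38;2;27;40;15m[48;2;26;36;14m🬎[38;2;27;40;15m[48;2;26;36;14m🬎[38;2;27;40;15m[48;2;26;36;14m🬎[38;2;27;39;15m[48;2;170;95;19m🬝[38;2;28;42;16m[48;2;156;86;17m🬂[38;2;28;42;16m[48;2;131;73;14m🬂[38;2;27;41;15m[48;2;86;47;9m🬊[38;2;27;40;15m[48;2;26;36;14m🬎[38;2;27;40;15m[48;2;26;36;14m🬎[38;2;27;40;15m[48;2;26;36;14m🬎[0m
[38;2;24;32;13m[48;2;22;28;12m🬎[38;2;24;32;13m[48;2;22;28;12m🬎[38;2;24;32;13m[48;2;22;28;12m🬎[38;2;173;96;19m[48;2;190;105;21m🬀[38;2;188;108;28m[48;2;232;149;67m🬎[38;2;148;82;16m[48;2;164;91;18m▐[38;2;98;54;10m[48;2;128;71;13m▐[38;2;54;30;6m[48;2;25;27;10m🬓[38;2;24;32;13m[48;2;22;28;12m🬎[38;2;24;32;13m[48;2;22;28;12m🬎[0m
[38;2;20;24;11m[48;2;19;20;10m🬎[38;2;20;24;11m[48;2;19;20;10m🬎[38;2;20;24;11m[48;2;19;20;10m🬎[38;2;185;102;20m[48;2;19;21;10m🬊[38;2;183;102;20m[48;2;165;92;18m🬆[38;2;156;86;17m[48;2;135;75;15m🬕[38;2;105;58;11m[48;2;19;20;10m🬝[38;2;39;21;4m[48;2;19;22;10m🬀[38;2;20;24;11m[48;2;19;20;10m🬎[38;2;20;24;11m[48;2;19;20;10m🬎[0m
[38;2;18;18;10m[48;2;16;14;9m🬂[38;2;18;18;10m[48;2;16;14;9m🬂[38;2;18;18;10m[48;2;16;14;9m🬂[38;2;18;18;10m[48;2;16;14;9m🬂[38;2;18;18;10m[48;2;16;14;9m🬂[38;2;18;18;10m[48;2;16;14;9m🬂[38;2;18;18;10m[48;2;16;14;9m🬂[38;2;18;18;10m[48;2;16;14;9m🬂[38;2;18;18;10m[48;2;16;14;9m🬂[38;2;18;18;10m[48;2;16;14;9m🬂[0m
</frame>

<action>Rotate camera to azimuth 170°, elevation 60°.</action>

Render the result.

<frame>
[38;2;32;50;18m[48;2;29;45;16m🬂[38;2;32;50;18m[48;2;29;45;16m🬂[38;2;32;50;18m[48;2;29;45;16m🬂[38;2;32;50;18m[48;2;29;45;16m🬂[38;2;32;50;18m[48;2;29;45;16m🬂[38;2;32;50;18m[48;2;29;45;16m🬂[38;2;32;50;18m[48;2;29;45;16m🬂[38;2;32;50;18m[48;2;29;45;16m🬂[38;2;32;50;18m[48;2;29;45;16m🬂[38;2;32;50;18m[48;2;29;45;16m🬂[0m
[38;2;27;40;15m[48;2;26;36;14m🬎[38;2;27;40;15m[48;2;26;36;14m🬎[38;2;27;40;15m[48;2;26;36;14m🬎[38;2;27;39;15m[48;2;168;93;18m🬝[38;2;28;42;16m[48;2;161;89;17m🬂[38;2;28;42;16m[48;2;145;81;16m🬂[38;2;27;41;15m[48;2;107;60;11m🬊[38;2;27;40;15m[48;2;26;36;14m🬎[38;2;27;40;15m[48;2;26;36;14m🬎[38;2;27;40;15m[48;2;26;36;14m🬎[0m
[38;2;24;32;13m[48;2;22;28;12m🬎[38;2;24;32;13m[48;2;22;28;12m🬎[38;2;24;32;13m[48;2;22;28;12m🬎[38;2;162;90;18m[48;2;186;103;20m🬀[38;2;197;114;29m[48;2;255;196;111m🬝[38;2;167;93;18m[48;2;184;104;24m🬨[38;2;122;68;13m[48;2;148;82;16m▐[38;2;73;41;8m[48;2;23;31;13m▌[38;2;24;32;13m[48;2;22;28;12m🬎[38;2;24;32;13m[48;2;22;28;12m🬎[0m
[38;2;20;24;11m[48;2;19;20;10m🬎[38;2;20;24;11m[48;2;19;20;10m🬎[38;2;20;24;11m[48;2;19;20;10m🬎[38;2;179;99;20m[48;2;19;21;10m🬊[38;2;186;103;20m[48;2;164;90;18m🬎[38;2;172;96;19m[48;2;152;84;17m🬆[38;2;125;69;13m[48;2;19;20;10m🬝[38;2;65;36;7m[48;2;19;22;10m🬀[38;2;20;24;11m[48;2;19;20;10m🬎[38;2;20;24;11m[48;2;19;20;10m🬎[0m
[38;2;18;18;10m[48;2;16;14;9m🬂[38;2;18;18;10m[48;2;16;14;9m🬂[38;2;18;18;10m[48;2;16;14;9m🬂[38;2;18;18;10m[48;2;16;14;9m🬂[38;2;18;18;10m[48;2;16;14;9m🬂[38;2;18;18;10m[48;2;16;14;9m🬂[38;2;18;18;10m[48;2;16;14;9m🬂[38;2;18;18;10m[48;2;16;14;9m🬂[38;2;18;18;10m[48;2;16;14;9m🬂[38;2;18;18;10m[48;2;16;14;9m🬂[0m
</frame>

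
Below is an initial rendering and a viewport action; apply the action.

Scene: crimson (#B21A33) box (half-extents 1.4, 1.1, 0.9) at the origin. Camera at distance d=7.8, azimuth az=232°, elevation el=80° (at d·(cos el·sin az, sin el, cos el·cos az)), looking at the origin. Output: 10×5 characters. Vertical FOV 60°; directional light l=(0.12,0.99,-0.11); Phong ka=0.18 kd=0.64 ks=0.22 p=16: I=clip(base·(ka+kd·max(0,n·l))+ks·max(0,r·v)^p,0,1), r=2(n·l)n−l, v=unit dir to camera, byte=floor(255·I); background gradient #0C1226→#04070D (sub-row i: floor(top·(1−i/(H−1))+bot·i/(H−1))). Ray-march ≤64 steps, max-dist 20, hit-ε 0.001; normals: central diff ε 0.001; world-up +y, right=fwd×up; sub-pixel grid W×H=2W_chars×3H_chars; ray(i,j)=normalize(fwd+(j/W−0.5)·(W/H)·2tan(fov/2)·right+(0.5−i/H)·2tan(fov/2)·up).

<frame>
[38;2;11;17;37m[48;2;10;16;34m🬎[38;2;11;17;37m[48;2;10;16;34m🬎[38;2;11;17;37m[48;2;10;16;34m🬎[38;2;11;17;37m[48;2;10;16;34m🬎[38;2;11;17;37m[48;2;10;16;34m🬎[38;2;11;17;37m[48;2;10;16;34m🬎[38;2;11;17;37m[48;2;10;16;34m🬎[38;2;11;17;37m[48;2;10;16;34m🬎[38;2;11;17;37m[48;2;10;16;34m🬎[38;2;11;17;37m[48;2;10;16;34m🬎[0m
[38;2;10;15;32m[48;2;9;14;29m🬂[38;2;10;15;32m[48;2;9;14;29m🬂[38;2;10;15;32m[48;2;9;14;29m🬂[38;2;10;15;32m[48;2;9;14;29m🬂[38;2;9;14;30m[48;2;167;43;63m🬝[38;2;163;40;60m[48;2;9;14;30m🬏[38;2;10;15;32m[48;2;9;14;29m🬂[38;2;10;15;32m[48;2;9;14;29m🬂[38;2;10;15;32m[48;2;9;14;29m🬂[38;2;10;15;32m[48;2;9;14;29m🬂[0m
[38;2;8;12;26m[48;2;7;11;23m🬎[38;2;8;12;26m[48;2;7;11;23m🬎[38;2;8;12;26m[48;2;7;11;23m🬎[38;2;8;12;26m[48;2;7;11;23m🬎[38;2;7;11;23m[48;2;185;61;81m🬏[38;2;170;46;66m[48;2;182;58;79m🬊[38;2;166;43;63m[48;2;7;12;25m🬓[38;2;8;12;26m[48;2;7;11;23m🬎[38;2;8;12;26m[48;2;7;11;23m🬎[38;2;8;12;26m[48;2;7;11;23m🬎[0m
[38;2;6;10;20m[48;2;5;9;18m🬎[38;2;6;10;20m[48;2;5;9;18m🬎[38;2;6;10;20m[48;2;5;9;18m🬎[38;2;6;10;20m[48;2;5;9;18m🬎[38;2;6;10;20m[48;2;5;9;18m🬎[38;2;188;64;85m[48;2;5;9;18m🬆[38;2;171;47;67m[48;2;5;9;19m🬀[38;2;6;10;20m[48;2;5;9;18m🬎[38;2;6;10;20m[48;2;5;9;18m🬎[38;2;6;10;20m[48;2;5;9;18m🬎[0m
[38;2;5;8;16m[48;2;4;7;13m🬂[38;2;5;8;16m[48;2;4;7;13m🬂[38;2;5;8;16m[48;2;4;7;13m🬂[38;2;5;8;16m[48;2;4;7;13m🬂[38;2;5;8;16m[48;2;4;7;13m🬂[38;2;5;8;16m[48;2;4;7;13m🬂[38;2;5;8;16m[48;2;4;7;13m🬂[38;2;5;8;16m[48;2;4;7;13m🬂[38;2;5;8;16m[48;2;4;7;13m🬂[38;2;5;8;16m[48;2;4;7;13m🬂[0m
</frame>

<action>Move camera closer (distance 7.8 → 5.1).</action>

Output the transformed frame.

<frame>
[38;2;11;17;37m[48;2;10;16;34m🬎[38;2;11;17;37m[48;2;10;16;34m🬎[38;2;11;17;37m[48;2;10;16;34m🬎[38;2;11;17;37m[48;2;10;16;34m🬎[38;2;11;17;37m[48;2;10;16;34m🬎[38;2;11;17;37m[48;2;10;16;34m🬎[38;2;11;17;37m[48;2;10;16;34m🬎[38;2;11;17;37m[48;2;10;16;34m🬎[38;2;11;17;37m[48;2;10;16;34m🬎[38;2;11;17;37m[48;2;10;16;34m🬎[0m
[38;2;10;15;32m[48;2;9;14;29m🬂[38;2;10;15;32m[48;2;9;14;29m🬂[38;2;10;15;32m[48;2;9;14;29m🬂[38;2;9;14;31m[48;2;164;40;60m🬆[38;2;10;15;32m[48;2;161;37;57m🬀[38;2;10;15;32m[48;2;156;33;53m🬁[38;2;155;31;51m[48;2;9;14;30m🬏[38;2;10;15;32m[48;2;9;14;29m🬂[38;2;10;15;32m[48;2;9;14;29m🬂[38;2;10;15;32m[48;2;9;14;29m🬂[0m
[38;2;8;12;26m[48;2;7;11;23m🬎[38;2;8;12;26m[48;2;7;11;23m🬎[38;2;8;12;26m[48;2;7;11;23m🬎[38;2;180;56;76m[48;2;7;11;23m🬊[38;2;181;57;77m[48;2;194;71;91m🬊[38;2;170;46;66m[48;2;182;58;79m🬊[38;2;8;13;27m[48;2;161;38;58m🬁[38;2;154;30;50m[48;2;7;12;25m🬏[38;2;8;12;26m[48;2;7;11;23m🬎[38;2;8;12;26m[48;2;7;11;23m🬎[0m
[38;2;6;10;20m[48;2;5;9;18m🬎[38;2;6;10;20m[48;2;5;9;18m🬎[38;2;6;10;20m[48;2;5;9;18m🬎[38;2;6;10;20m[48;2;5;9;18m🬎[38;2;200;77;97m[48;2;5;9;18m🬊[38;2;190;66;87m[48;2;180;57;77m▌[38;2;167;43;63m[48;2;5;9;18m🬝[38;2;155;31;51m[48;2;5;9;19m🬀[38;2;6;10;20m[48;2;5;9;18m🬎[38;2;6;10;20m[48;2;5;9;18m🬎[0m
[38;2;5;8;16m[48;2;4;7;13m🬂[38;2;5;8;16m[48;2;4;7;13m🬂[38;2;5;8;16m[48;2;4;7;13m🬂[38;2;5;8;16m[48;2;4;7;13m🬂[38;2;5;8;16m[48;2;4;7;13m🬂[38;2;173;49;70m[48;2;4;7;14m🬁[38;2;5;8;16m[48;2;4;7;13m🬂[38;2;5;8;16m[48;2;4;7;13m🬂[38;2;5;8;16m[48;2;4;7;13m🬂[38;2;5;8;16m[48;2;4;7;13m🬂[0m
</frame>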